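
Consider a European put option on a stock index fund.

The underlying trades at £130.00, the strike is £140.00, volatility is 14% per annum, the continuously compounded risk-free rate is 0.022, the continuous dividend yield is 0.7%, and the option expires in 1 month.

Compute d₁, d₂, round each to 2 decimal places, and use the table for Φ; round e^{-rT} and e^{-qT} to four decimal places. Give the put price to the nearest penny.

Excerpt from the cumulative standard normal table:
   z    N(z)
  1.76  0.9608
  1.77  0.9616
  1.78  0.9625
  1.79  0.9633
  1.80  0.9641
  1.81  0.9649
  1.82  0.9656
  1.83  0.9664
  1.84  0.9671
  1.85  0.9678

£9.89

σ√T = 0.14·√0.08333 = 0.0404
ln(S/K) + (r − q + σ²/2)T = ln(130/140) + (0.022 − 0.007 + 0.14²/2)·0.08333 = -0.0741 + 0.0021 = -0.0720
d₁ = -0.0720 / 0.0404 = -1.7826 which rounds to -1.78
d₂ = d₁ − σ√T = -1.7826 − 0.0404 = -1.8230 which rounds to -1.82
exp(−qT) = exp(−0.007·0.08333) = 0.9994;  exp(−rT) = exp(−0.022·0.08333) = 0.9982
N(−d₂) = N(1.82) = 0.9656;  N(−d₁) = N(1.78) = 0.9625
P = 140·0.9982·0.9656 − 130·0.9994·0.9625 = 134.9407 − 125.0499 = 9.8907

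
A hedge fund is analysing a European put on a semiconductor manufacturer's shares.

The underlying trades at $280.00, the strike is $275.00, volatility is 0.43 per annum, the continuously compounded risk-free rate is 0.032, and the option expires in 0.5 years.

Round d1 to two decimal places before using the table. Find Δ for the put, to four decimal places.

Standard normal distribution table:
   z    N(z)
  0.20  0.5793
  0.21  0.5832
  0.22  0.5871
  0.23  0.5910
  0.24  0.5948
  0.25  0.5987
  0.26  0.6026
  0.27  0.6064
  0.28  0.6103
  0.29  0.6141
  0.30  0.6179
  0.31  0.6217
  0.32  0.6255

-0.3974

σ√T = 0.43 × 0.7071 = 0.3041
d₁ = [ln(280/275) + (0.032 + ½·0.43²)·0.5] / (σ√T) = (0.0180 + 0.0622) / 0.3041 = 0.2639 → 0.26
N(d₁) = N(0.26) = 0.6026
Δ_put = N(d₁) − 1 = 0.6026 − 1 = -0.3974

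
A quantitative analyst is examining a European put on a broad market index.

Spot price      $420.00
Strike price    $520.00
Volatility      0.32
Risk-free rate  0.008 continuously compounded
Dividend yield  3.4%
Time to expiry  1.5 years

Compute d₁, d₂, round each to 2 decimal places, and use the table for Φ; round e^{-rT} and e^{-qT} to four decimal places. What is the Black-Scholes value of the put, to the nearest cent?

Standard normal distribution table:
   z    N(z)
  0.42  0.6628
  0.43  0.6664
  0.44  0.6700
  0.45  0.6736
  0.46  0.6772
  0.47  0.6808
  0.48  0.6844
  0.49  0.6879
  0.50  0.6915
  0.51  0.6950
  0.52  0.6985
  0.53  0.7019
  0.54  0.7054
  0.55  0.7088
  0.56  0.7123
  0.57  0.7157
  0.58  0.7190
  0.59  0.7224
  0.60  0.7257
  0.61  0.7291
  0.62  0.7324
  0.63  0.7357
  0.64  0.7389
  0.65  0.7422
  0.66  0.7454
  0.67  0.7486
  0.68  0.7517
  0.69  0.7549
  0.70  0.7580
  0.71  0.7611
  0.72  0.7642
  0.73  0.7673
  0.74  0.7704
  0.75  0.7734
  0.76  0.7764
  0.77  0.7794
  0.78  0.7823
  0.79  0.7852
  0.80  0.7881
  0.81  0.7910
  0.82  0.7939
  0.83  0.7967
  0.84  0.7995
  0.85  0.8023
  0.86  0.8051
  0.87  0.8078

$141.94

σ√T = 0.32 × 1.2247 = 0.3919
d₁ = [ln(420/520) + (0.008 − 0.034 + ½·0.32²)·1.5] / (σ√T) = (-0.2136 + 0.0378) / 0.3919 = -0.4485 which rounds to -0.45
d₂ = -0.4485 − 0.3919 = -0.8404 which rounds to -0.84
e^(−qT) = e^(−0.034·1.5) = 0.9503;  e^(−rT) = e^(−0.008·1.5) = 0.9881
P = 520·0.9881·N(0.84) − 420·0.9503·N(0.45) = 520·0.9881·0.7995 − 420·0.9503·0.6736 = 410.7927 − 268.8513 = 141.9414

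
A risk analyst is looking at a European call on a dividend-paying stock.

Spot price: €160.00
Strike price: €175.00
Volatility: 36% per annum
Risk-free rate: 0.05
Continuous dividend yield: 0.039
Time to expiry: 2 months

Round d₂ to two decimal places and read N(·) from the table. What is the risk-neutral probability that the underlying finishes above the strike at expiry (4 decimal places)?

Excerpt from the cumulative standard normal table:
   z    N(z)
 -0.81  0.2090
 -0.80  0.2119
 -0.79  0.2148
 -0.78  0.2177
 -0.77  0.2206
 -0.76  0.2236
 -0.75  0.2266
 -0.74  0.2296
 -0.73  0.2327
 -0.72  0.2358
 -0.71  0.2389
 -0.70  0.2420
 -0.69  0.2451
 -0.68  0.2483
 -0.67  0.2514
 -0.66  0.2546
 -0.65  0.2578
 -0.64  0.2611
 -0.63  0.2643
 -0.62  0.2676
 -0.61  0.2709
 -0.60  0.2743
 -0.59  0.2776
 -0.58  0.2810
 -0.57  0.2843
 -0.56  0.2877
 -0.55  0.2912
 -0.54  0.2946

T = 0.1667;  σ√T = 0.1470
ln(S/K) + (r − q + σ²/2)T = ln(160/175) + (0.05 − 0.039 + 0.36²/2)·0.1667 = -0.0896 + 0.0126 = -0.0770
d₁ = -0.0770 / 0.1470 = -0.5238 ⇒ -0.52
d₂ = d₁ − σ√T = -0.5238 − 0.1470 = -0.6707 ⇒ -0.67
Pr(exercise) under Q = N(d₂) = 0.2514

0.2514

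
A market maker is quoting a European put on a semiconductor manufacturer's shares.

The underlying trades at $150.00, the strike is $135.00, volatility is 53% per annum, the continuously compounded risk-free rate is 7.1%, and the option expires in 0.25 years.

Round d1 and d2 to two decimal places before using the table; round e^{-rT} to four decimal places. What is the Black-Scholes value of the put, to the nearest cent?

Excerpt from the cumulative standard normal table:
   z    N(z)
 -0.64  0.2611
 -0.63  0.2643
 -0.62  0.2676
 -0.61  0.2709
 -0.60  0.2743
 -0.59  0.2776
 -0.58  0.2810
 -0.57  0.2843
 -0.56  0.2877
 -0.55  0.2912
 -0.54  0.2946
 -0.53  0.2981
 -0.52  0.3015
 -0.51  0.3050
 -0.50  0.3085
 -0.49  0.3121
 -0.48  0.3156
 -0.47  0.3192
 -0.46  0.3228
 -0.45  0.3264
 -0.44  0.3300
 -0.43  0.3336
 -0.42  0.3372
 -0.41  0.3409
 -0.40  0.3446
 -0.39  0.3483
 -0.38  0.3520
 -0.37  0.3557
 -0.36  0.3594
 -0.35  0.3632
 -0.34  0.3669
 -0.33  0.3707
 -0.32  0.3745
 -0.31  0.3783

T = 0.25;  σ√T = 0.2650
d₁ = [ln(150/135) + (0.071 + 0.53²/2)·0.25] / 0.2650 = [0.1054 + 0.0529] / 0.2650 = 0.5971 which rounds to 0.60
d₂ = d₁ − σ√T = 0.5971 − 0.2650 = 0.3321 which rounds to 0.33
exp(−rT) = exp(−0.071·0.25) = 0.9824
P = 135·0.9824·N(-0.33) − 150·N(-0.60) = 135·0.9824·0.3707 − 150·0.2743 = 49.1637 − 41.1450 = 8.0187

$8.02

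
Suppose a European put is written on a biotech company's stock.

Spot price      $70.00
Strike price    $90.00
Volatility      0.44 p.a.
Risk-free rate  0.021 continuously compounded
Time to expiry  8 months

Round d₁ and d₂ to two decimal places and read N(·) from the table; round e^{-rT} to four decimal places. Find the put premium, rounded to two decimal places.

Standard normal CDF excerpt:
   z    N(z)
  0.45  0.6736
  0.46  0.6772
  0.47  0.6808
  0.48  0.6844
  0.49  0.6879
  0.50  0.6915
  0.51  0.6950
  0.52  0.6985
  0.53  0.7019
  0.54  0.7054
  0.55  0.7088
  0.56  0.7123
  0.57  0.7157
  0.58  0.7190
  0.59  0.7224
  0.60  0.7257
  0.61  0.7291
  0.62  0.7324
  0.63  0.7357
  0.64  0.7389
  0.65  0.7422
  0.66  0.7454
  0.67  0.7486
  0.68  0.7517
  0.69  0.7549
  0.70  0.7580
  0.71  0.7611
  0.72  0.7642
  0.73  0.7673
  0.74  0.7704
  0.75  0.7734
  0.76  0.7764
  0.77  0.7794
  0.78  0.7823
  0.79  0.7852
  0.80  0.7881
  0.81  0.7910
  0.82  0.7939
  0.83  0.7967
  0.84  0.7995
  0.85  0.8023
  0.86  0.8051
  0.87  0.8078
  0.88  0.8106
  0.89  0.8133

σ√T = 0.44 × 0.8165 = 0.3593
d₁ = [ln(70/90) + (0.021 + ½·0.44²)·0.6667] / (σ√T) = (-0.2513 + 0.0785) / 0.3593 = -0.4809 which rounds to -0.48
d₂ = -0.4809 − 0.3593 = -0.8402 which rounds to -0.84
e^(−rT) = e^(−0.021·0.6667) = 0.9861
P = 90·0.9861·N(0.84) − 70·N(0.48) = 90·0.9861·0.7995 − 70·0.6844 = 70.9548 − 47.9080 = 23.0468

$23.05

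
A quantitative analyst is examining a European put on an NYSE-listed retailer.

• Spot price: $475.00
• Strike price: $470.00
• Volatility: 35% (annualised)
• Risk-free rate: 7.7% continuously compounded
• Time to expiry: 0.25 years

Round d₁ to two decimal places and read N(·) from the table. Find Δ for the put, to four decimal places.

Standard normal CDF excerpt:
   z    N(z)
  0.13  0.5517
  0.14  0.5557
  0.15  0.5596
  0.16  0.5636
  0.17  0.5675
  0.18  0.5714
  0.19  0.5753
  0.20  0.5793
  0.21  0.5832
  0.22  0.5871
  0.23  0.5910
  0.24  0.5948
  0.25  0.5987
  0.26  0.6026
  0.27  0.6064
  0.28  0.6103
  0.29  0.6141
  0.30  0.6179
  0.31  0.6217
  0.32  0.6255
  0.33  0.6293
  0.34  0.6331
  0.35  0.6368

σ√T = 0.35·√0.25 = 0.1750
d₁ = [ln(475/470) + (0.077 + ½·0.35²)·0.25] / (σ√T) = (0.0106 + 0.0346) / 0.1750 = 0.2580 ≈ 0.26
N(d₁) = N(0.26) = 0.6026
Δ_put = N(d₁) − 1 = 0.6026 − 1 = -0.3974

-0.3974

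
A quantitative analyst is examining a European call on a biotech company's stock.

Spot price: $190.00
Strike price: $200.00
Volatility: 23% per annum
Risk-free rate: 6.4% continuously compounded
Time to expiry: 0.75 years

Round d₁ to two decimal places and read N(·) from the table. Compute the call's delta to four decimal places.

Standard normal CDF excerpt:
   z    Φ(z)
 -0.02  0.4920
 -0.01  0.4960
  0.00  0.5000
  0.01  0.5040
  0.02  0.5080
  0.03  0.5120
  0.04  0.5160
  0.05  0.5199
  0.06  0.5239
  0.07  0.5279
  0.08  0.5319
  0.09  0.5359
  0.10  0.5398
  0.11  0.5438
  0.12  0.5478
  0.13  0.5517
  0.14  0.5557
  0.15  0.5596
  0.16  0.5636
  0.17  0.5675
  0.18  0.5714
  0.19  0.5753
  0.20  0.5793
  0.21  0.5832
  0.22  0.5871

σ√T = 0.23 × 0.8660 = 0.1992
d₁ = [ln(190/200) + (0.064 + 0.23²/2)·0.75] / 0.1992 = [-0.0513 + 0.0678] / 0.1992 = 0.0831 ⇒ 0.08
N(d₁) = N(0.08) = 0.5319
Δ_call = N(d₁) = 0.5319

0.5319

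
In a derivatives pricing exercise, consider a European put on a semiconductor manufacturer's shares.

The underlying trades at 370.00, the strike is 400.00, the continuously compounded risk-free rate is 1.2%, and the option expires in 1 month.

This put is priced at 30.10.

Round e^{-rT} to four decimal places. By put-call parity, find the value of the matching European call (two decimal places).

0.50

exp(−rT) = exp(−0.012·0.08333) = 0.9990
Put-call parity: C − P = S − K·e^(−rT) = 370 − 400·0.9990 = 370 − 399.6000 = -29.6000
C = P + (C − P) = 30.10 + (-29.6000) = 0.5000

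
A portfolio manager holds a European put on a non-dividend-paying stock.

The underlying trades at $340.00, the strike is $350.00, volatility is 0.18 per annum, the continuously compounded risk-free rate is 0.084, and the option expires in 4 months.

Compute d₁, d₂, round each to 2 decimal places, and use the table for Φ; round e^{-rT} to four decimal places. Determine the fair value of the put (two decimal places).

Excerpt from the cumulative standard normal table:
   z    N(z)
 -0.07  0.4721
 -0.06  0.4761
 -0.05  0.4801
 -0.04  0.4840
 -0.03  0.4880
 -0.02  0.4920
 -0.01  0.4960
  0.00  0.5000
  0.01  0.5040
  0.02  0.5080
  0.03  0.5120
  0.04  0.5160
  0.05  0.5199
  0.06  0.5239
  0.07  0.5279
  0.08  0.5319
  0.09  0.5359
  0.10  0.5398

σ√T = 0.18·√0.3333 = 0.1039
ln(S/K) + (r + σ²/2)T = ln(340/350) + (0.084 + 0.18²/2)·0.3333 = -0.0290 + 0.0334 = 0.0044
d₁ = 0.0044 / 0.1039 = 0.0425 which rounds to 0.04
d₂ = d₁ − σ√T = 0.0425 − 0.1039 = -0.0615 which rounds to -0.06
exp(−rT) = exp(−0.084·0.3333) = 0.9724
N(−d₂) = N(0.06) = 0.5239;  N(−d₁) = N(-0.04) = 0.4840
P = 350·0.9724·0.5239 − 340·0.4840 = 178.3041 − 164.5600 = 13.7441

$13.74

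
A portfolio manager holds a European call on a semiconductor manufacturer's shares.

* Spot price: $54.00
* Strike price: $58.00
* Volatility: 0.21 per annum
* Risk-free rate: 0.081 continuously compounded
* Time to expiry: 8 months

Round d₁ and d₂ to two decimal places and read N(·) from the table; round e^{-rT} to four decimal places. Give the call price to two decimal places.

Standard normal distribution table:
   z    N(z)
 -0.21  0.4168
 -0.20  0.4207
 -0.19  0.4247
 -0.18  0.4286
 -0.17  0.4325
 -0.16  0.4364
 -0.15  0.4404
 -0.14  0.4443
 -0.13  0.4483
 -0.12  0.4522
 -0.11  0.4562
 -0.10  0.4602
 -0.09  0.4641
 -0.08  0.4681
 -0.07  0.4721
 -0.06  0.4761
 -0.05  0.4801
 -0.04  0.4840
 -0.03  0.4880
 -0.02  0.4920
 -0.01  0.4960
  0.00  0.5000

σ√T = 0.21·√0.6667 = 0.1715
d₁ = [ln(54/58) + (0.081 + 0.21²/2)·0.6667] / 0.1715 = [-0.0715 + 0.0687] / 0.1715 = -0.0161 ≈ -0.02
d₂ = d₁ − σ√T = -0.0161 − 0.1715 = -0.1876 ≈ -0.19
e^(−rT) = e^(−0.081·0.6667) = 0.9474
N(d₁) = N(-0.02) = 0.4920;  N(d₂) = N(-0.19) = 0.4247
C = 54·0.4920 − 58·0.9474·0.4247 = 26.5680 − 23.3369 = 3.2311

$3.23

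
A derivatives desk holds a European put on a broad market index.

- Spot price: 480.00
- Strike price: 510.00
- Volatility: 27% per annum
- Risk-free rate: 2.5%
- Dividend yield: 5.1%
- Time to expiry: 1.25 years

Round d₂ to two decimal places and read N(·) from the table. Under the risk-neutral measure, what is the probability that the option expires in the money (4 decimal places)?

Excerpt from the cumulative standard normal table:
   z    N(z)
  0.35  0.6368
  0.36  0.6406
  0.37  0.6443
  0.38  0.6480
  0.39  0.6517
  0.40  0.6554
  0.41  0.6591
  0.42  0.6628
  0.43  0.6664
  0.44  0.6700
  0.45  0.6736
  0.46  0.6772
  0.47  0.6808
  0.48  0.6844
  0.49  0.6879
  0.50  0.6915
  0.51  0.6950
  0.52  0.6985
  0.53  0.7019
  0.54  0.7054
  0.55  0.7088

σ√T = 0.27 × 1.1180 = 0.3019
d₁ = [ln(480/510) + (0.025 − 0.051 + 0.27²/2)·1.25] / 0.3019 = [-0.0606 + 0.0131] / 0.3019 = -0.1576 which rounds to -0.16
d₂ = d₁ − σ√T = -0.1576 − 0.3019 = -0.4594 which rounds to -0.46
Risk-neutral Pr[S_T < K] = N(−d₂) = N(0.46) = 0.6772

0.6772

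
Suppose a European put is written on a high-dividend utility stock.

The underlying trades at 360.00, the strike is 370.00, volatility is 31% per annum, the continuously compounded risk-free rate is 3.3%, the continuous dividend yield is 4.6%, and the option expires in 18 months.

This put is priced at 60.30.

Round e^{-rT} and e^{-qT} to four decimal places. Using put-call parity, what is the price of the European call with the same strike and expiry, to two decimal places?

44.16

exp(−qT) = exp(−0.046·1.5) = 0.9333;  exp(−rT) = exp(−0.033·1.5) = 0.9517
Put-call parity: C − P = S·e^(−qT) − K·e^(−rT) = 360·0.9333 − 370·0.9517 = 335.9880 − 352.1290 = -16.1410
C = P + (C − P) = 60.30 + (-16.1410) = 44.1590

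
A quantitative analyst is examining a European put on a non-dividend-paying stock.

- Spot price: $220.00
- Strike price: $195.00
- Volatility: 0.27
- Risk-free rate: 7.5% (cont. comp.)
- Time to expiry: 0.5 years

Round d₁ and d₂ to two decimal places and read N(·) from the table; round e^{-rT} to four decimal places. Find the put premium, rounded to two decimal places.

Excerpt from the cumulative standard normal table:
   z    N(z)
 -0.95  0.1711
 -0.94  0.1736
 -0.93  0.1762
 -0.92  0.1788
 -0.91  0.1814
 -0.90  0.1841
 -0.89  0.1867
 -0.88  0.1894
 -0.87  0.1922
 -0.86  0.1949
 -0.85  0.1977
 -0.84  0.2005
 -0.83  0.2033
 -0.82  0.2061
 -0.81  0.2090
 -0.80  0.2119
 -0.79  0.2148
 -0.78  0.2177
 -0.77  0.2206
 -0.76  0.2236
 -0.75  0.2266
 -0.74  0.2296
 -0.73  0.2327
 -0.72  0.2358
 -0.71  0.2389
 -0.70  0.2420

$4.37

σ√T = 0.27·√0.5 = 0.1909
d₁ = [ln(220/195) + (0.075 + ½·0.27²)·0.5] / (σ√T) = (0.1206 + 0.0557) / 0.1909 = 0.9237 which rounds to 0.92
d₂ = 0.9237 − 0.1909 = 0.7328 which rounds to 0.73
e^(−rT) = e^(−0.075·0.5) = 0.9632
N(−d₂) = N(-0.73) = 0.2327;  N(−d₁) = N(-0.92) = 0.1788
P = 195·0.9632·0.2327 − 220·0.1788 = 43.7066 − 39.3360 = 4.3706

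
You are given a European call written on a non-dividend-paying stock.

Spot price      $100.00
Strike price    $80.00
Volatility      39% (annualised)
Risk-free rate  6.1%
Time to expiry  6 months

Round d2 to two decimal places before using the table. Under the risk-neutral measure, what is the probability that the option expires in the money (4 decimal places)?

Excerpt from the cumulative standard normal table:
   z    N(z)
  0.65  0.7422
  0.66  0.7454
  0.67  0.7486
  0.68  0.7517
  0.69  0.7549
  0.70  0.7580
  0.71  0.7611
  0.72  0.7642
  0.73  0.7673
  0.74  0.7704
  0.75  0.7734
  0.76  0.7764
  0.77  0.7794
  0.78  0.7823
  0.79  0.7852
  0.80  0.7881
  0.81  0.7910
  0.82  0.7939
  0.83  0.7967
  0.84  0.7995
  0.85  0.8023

0.7823

σ√T = 0.39·√0.5 = 0.2758
d₁ = [ln(100/80) + (0.061 + 0.39²/2)·0.5] / 0.2758 = [0.2231 + 0.0685] / 0.2758 = 1.0576 which rounds to 1.06
d₂ = d₁ − σ√T = 1.0576 − 0.2758 = 0.7819 which rounds to 0.78
Pr(exercise) under Q = N(d₂) = 0.7823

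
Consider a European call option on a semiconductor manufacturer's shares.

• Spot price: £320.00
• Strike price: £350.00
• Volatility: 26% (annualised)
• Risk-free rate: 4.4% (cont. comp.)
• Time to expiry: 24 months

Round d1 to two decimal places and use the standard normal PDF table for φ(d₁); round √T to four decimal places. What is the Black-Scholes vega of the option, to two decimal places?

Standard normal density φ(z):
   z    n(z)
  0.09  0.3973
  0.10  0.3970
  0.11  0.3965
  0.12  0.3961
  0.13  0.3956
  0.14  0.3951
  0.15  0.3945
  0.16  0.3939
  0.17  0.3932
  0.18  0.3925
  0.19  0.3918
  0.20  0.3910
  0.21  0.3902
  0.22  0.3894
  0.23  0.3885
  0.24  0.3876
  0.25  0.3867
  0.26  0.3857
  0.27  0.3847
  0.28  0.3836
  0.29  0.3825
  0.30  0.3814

σ√T = 0.26·√2 = 0.3677
ln(S/K) + (r + σ²/2)T = ln(320/350) + (0.044 + 0.26²/2)·2 = -0.0896 + 0.1556 = 0.0660
d₁ = 0.0660 / 0.3677 = 0.1795 which rounds to 0.18
√T = √2 = 1.4142
φ(d₁) = φ(0.18) = 0.3925
vega = S·φ(d₁)·√T = 320·0.3925·1.4142 = 177.6235
(Call and put vega coincide under Black-Scholes.)

177.62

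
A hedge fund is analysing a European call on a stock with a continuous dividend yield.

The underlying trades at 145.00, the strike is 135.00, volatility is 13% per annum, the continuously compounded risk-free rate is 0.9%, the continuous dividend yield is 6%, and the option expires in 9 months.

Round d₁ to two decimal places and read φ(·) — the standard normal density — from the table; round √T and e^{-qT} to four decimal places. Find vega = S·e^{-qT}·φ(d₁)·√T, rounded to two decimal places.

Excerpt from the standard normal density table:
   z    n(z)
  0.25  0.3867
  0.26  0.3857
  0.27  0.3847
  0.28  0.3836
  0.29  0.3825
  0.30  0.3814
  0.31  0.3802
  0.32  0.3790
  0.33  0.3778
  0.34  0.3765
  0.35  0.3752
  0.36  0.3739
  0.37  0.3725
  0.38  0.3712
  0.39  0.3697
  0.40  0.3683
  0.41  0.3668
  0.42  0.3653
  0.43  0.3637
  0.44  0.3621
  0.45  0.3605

σ√T = 0.13 × 0.8660 = 0.1126
d₁ = [ln(145/135) + (0.009 − 0.06 + ½·0.13²)·0.75] / (σ√T) = (0.0715 − 0.0319) / 0.1126 = 0.3513 ⇒ 0.35
√T = √0.75 = 0.8660
φ(d₁) = φ(0.35) = 0.3752
e^(−qT) = e^(−0.06·0.75) = 0.9560
vega = S·e^(−qT)·φ(d₁)·√T = 145·0.9560·0.3752·0.8660 = 45.0409

45.04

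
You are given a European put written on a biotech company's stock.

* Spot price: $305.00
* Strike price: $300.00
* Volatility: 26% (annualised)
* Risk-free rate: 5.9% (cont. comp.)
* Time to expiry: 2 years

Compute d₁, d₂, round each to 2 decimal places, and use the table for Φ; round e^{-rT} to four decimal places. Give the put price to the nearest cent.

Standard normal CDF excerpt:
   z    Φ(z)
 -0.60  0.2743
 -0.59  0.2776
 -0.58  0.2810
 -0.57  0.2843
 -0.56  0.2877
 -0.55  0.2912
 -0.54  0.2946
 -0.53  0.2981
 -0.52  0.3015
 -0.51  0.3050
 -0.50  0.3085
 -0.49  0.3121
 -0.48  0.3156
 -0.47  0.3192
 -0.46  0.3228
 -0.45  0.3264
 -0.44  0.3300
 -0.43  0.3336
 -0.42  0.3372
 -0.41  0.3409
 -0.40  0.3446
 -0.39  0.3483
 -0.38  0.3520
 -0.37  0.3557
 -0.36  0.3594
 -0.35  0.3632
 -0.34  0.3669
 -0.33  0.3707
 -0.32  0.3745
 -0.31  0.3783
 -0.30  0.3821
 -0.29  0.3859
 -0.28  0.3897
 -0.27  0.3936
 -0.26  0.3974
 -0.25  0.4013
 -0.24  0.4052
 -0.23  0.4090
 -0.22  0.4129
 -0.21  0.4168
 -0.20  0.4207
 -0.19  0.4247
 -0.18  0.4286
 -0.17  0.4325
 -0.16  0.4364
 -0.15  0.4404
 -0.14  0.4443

σ√T = 0.26 × 1.4142 = 0.3677
ln(S/K) + (r + σ²/2)T = ln(305/300) + (0.059 + 0.26²/2)·2 = 0.0165 + 0.1856 = 0.2021
d₁ = 0.2021 / 0.3677 = 0.5497 ⇒ 0.55
d₂ = d₁ − σ√T = 0.5497 − 0.3677 = 0.1820 ⇒ 0.18
e^(−rT) = e^(−0.059·2) = 0.8887
P = 300·0.8887·N(-0.18) − 305·N(-0.55) = 300·0.8887·0.4286 − 305·0.2912 = 114.2690 − 88.8160 = 25.4530

$25.45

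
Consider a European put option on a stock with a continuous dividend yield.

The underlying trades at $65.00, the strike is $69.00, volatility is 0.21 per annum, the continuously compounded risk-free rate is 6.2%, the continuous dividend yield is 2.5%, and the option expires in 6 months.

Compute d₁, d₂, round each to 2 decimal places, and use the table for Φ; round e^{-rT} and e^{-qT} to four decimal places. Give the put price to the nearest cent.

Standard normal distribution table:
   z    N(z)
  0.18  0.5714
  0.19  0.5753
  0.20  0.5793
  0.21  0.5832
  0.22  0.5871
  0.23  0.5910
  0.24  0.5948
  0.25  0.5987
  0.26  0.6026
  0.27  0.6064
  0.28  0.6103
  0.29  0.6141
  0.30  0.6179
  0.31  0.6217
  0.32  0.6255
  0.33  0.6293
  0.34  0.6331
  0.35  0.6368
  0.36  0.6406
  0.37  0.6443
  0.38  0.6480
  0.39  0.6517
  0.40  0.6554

σ√T = 0.21 × 0.7071 = 0.1485
d₁ = [ln(65/69) + (0.062 − 0.025 + 0.21²/2)·0.5] / 0.1485 = [-0.0597 + 0.0295] / 0.1485 = -0.2033 → -0.20
d₂ = d₁ − σ√T = -0.2033 − 0.1485 = -0.3518 → -0.35
e^(−qT) = e^(−0.025·0.5) = 0.9876;  e^(−rT) = e^(−0.062·0.5) = 0.9695
N(−d₂) = N(0.35) = 0.6368;  N(−d₁) = N(0.20) = 0.5793
P = 69·0.9695·0.6368 − 65·0.9876·0.5793 = 42.5991 − 37.1876 = 5.4115

$5.41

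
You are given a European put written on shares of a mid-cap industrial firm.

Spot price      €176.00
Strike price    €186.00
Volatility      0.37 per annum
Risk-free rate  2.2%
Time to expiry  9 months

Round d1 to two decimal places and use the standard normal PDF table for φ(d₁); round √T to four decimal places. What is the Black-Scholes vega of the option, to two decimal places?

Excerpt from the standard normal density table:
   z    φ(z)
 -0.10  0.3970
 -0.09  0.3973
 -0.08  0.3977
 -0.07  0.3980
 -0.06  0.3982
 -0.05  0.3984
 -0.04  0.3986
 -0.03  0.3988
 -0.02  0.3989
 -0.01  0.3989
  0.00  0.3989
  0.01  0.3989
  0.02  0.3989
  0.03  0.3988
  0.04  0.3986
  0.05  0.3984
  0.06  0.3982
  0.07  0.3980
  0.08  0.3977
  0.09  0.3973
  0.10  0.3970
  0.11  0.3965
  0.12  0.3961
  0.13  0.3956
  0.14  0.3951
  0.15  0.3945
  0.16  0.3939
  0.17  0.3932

60.75

T = 0.75;  σ√T = 0.3204
ln(S/K) + (r + σ²/2)T = ln(176/186) + (0.022 + 0.37²/2)·0.75 = -0.0553 + 0.0678 = 0.0126
d₁ = 0.0126 / 0.3204 = 0.0392 ⇒ 0.04
√T = √0.75 = 0.8660
φ(d₁) = φ(0.04) = 0.3986
vega = S·φ(d₁)·√T = 176·0.3986·0.8660 = 60.7530
(Call and put vega coincide under Black-Scholes.)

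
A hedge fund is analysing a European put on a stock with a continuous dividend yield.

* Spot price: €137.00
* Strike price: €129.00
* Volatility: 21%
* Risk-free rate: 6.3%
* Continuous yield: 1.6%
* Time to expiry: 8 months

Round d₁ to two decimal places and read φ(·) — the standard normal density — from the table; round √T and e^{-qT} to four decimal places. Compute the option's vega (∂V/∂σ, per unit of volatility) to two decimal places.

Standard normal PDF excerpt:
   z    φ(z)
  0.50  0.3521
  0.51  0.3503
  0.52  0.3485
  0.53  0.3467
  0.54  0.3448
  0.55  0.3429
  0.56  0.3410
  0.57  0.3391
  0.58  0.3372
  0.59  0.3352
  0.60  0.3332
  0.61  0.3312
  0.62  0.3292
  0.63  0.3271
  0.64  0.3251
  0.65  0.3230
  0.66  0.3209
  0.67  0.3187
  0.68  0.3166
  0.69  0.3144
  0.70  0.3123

T = 0.6667;  σ√T = 0.1715
ln(S/K) + (r − q + σ²/2)T = ln(137/129) + (0.063 − 0.016 + 0.21²/2)·0.6667 = 0.0602 + 0.0460 = 0.1062
d₁ = 0.1062 / 0.1715 = 0.6194 → 0.62
√T = √0.6667 = 0.8165
φ(d₁) = φ(0.62) = 0.3292
e^(−qT) = e^(−0.016·0.6667) = 0.9894
vega = S·e^(−qT)·φ(d₁)·√T = 137·0.9894·0.3292·0.8165 = 36.4341
(Vega is the same for a European call and put with the same parameters.)

36.43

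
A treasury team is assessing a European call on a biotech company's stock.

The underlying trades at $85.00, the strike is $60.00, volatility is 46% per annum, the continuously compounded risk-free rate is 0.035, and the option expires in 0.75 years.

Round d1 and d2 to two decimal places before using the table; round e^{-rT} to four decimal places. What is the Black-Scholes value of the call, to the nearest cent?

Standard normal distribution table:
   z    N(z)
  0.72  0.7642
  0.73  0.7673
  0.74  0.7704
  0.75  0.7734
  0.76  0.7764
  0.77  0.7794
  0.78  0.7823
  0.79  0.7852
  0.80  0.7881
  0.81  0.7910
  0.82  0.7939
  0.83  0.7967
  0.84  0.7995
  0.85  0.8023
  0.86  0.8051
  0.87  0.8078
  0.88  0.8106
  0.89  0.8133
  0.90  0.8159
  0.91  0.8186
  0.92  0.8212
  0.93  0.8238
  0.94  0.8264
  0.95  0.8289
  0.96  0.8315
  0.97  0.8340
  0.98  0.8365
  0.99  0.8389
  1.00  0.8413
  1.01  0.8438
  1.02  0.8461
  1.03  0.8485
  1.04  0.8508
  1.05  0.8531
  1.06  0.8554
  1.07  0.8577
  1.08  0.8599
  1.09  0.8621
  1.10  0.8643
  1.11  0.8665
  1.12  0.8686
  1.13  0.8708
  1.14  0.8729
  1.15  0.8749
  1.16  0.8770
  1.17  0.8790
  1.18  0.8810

σ√T = 0.46·√0.75 = 0.3984
ln(S/K) + (r + σ²/2)T = ln(85/60) + (0.035 + 0.46²/2)·0.75 = 0.3483 + 0.1056 = 0.4539
d₁ = 0.4539 / 0.3984 = 1.1394 → 1.14
d₂ = d₁ − σ√T = 1.1394 − 0.3984 = 0.7410 → 0.74
exp(−rT) = exp(−0.035·0.75) = 0.9741
N(d₁) = N(1.14) = 0.8729;  N(d₂) = N(0.74) = 0.7704
C = 85·0.8729 − 60·0.9741·0.7704 = 74.1965 − 45.0268 = 29.1697

$29.17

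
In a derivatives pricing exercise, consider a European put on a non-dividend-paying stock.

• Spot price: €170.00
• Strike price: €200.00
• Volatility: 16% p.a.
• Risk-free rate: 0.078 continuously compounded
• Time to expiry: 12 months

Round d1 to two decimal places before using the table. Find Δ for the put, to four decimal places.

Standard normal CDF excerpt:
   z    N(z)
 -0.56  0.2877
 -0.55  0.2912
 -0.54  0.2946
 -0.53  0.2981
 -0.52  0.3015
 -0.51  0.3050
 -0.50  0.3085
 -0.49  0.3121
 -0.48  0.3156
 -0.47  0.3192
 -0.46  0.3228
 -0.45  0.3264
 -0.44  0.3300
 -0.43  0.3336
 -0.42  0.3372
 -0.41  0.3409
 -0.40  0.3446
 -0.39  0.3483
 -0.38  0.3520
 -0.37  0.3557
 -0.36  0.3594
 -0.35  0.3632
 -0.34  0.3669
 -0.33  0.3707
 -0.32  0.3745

-0.6736

σ√T = 0.16·√1 = 0.1600
d₁ = [ln(170/200) + (0.078 + 0.16²/2)·1] / 0.1600 = [-0.1625 + 0.0908] / 0.1600 = -0.4482 ⇒ -0.45
N(d₁) = N(-0.45) = 0.3264
Δ_put = N(d₁) − 1 = 0.3264 − 1 = -0.6736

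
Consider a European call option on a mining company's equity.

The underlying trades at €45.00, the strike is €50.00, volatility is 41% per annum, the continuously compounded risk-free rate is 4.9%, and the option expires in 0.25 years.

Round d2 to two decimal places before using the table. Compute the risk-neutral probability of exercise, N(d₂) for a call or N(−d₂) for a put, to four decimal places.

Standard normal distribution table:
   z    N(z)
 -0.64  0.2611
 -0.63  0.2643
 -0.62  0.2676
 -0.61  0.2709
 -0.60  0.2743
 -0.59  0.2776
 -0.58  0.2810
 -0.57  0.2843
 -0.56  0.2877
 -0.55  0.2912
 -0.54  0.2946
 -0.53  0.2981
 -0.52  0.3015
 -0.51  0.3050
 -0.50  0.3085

σ√T = 0.41 × 0.5000 = 0.2050
d₁ = [ln(45/50) + (0.049 + ½·0.41²)·0.25] / (σ√T) = (-0.1054 + 0.0333) / 0.2050 = -0.3517 ≈ -0.35
d₂ = -0.3517 − 0.2050 = -0.5567 ≈ -0.56
Pr(exercise) under Q = N(d₂) = 0.2877

0.2877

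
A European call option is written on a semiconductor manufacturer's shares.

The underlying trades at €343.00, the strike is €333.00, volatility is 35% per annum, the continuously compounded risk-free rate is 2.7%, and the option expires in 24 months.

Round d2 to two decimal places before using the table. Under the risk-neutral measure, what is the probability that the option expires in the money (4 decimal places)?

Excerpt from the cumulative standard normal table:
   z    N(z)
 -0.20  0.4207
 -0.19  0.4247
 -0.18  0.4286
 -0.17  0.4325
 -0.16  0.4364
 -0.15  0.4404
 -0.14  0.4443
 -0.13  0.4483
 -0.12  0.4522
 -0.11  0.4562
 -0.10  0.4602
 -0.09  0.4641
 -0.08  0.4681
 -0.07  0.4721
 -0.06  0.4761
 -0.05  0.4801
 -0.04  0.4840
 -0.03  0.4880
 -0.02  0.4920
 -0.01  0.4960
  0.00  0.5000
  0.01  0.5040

0.4681

σ√T = 0.35·√2 = 0.4950
d₁ = [ln(343/333) + (0.027 + 0.35²/2)·2] / 0.4950 = [0.0296 + 0.1765] / 0.4950 = 0.4164 ≈ 0.42
d₂ = d₁ − σ√T = 0.4164 − 0.4950 = -0.0786 ≈ -0.08
Pr(exercise) under Q = N(d₂) = 0.4681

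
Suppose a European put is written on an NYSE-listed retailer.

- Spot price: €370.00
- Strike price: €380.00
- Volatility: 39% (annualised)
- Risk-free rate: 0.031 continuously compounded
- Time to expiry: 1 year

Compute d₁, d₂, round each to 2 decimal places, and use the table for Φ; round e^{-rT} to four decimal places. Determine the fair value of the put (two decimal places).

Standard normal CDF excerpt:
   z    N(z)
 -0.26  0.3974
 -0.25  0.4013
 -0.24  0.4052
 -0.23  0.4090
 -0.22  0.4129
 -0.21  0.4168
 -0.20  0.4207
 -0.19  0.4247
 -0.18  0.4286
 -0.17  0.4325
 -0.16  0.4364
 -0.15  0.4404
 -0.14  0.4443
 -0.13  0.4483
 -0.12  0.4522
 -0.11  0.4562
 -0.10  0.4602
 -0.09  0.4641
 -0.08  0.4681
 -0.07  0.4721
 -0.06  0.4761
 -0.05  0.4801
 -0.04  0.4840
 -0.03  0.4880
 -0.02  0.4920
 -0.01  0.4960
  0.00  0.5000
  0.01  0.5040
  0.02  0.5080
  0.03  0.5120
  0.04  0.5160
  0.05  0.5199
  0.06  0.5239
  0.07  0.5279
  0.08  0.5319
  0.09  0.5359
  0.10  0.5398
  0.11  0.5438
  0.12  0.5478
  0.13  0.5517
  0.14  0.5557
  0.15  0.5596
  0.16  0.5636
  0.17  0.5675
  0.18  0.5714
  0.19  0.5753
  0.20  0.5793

€56.29

T = 1;  σ√T = 0.3900
ln(S/K) + (r + σ²/2)T = ln(370/380) + (0.031 + 0.39²/2)·1 = -0.0267 + 0.1071 = 0.0804
d₁ = 0.0804 / 0.3900 = 0.2061 → 0.21
d₂ = d₁ − σ√T = 0.2061 − 0.3900 = -0.1839 → -0.18
exp(−rT) = exp(−0.031·1) = 0.9695
P = 380·0.9695·N(0.18) − 370·N(-0.21) = 380·0.9695·0.5714 − 370·0.4168 = 210.5095 − 154.2160 = 56.2935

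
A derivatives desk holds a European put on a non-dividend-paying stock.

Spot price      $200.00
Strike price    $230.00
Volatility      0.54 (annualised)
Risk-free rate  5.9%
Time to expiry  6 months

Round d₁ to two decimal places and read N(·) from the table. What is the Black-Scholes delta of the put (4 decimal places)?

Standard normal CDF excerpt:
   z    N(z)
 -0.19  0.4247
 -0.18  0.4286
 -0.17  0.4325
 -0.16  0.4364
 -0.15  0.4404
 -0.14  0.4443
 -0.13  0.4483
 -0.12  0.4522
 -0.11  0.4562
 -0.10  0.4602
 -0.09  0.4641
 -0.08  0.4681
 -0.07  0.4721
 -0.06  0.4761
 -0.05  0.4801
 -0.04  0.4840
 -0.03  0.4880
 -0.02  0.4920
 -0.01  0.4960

-0.5398

T = 0.5;  σ√T = 0.3818
ln(S/K) + (r + σ²/2)T = ln(200/230) + (0.059 + 0.54²/2)·0.5 = -0.1398 + 0.1024 = -0.0374
d₁ = -0.0374 / 0.3818 = -0.0978 ⇒ -0.10
N(d₁) = N(-0.10) = 0.4602
Δ_put = N(d₁) − 1 = 0.4602 − 1 = -0.5398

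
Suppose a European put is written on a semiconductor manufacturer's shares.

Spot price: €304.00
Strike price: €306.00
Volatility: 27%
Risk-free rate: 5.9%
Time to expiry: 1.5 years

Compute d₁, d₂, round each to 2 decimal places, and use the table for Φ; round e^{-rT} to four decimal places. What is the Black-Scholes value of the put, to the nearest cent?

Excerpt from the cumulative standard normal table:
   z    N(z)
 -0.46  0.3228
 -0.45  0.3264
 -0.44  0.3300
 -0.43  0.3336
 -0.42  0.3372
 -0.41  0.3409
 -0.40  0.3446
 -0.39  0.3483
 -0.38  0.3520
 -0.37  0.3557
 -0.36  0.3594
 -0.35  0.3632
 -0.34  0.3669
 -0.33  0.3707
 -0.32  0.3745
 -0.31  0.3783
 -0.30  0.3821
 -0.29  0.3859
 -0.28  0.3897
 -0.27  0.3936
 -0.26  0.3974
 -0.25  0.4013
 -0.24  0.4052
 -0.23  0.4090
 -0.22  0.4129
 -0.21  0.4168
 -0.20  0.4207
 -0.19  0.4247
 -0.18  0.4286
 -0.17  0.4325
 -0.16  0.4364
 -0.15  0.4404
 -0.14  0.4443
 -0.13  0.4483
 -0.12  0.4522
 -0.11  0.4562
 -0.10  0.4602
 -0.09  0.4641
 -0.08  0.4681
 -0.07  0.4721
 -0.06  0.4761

σ√T = 0.27·√1.5 = 0.3307
d₁ = [ln(304/306) + (0.059 + 0.27²/2)·1.5] / 0.3307 = [-0.0066 + 0.1432] / 0.3307 = 0.4131 ⇒ 0.41
d₂ = d₁ − σ√T = 0.4131 − 0.3307 = 0.0825 ⇒ 0.08
exp(−rT) = exp(−0.059·1.5) = 0.9153
N(−d₂) = N(-0.08) = 0.4681;  N(−d₁) = N(-0.41) = 0.3409
P = 306·0.9153·0.4681 − 304·0.3409 = 131.1063 − 103.6336 = 27.4727

€27.47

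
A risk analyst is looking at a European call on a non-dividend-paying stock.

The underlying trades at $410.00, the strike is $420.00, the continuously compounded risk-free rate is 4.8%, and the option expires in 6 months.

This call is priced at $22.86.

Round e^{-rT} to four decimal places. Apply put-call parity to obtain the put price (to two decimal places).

exp(−rT) = exp(−0.048·0.5) = 0.9763
Put-call parity: C − P = S − K·e^(−rT) = 410 − 420·0.9763 = 410 − 410.0460 = -0.0460
P = C − (C − P) = 22.86 − (-0.0460) = 22.9060

$22.91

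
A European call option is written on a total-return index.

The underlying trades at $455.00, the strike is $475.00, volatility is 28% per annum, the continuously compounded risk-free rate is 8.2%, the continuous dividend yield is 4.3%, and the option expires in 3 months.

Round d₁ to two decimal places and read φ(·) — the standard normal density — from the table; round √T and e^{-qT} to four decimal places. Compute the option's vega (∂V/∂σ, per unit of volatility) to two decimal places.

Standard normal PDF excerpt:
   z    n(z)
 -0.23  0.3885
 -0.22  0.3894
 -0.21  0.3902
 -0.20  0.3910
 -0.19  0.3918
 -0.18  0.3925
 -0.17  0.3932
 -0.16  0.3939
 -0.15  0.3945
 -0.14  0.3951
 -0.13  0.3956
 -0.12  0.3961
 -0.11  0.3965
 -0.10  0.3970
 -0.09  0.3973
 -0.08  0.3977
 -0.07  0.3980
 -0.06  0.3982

σ√T = 0.28·√0.25 = 0.1400
ln(S/K) + (r − q + σ²/2)T = ln(455/475) + (0.082 − 0.043 + 0.28²/2)·0.25 = -0.0430 + 0.0196 = -0.0235
d₁ = -0.0235 / 0.1400 = -0.1676 which rounds to -0.17
√T = √0.25 = 0.5000
φ(d₁) = φ(-0.17) = 0.3932
exp(−qT) = exp(−0.043·0.25) = 0.9893
vega = S·exp(−qT)·φ(d₁)·√T = 455·0.9893·0.3932·0.5000 = 88.4959

88.50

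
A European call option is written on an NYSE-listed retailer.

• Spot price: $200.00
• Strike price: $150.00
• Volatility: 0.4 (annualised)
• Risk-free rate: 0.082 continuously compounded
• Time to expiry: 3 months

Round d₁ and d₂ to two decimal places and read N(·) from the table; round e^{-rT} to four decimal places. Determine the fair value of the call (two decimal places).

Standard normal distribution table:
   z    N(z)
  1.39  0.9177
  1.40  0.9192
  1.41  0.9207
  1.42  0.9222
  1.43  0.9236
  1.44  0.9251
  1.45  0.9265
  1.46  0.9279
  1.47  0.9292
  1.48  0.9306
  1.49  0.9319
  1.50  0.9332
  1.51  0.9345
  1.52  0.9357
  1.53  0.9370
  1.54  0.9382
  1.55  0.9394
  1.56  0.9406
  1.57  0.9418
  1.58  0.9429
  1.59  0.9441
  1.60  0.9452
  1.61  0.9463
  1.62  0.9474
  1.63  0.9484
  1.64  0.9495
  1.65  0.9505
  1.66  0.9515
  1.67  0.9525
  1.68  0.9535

$53.95

T = 0.25;  σ√T = 0.2000
d₁ = [ln(200/150) + (0.082 + 0.4²/2)·0.25] / 0.2000 = [0.2877 + 0.0405] / 0.2000 = 1.6409 which rounds to 1.64
d₂ = d₁ − σ√T = 1.6409 − 0.2000 = 1.4409 which rounds to 1.44
e^(−rT) = e^(−0.082·0.25) = 0.9797
N(d₁) = N(1.64) = 0.9495;  N(d₂) = N(1.44) = 0.9251
C = 200·0.9495 − 150·0.9797·0.9251 = 189.9000 − 135.9481 = 53.9519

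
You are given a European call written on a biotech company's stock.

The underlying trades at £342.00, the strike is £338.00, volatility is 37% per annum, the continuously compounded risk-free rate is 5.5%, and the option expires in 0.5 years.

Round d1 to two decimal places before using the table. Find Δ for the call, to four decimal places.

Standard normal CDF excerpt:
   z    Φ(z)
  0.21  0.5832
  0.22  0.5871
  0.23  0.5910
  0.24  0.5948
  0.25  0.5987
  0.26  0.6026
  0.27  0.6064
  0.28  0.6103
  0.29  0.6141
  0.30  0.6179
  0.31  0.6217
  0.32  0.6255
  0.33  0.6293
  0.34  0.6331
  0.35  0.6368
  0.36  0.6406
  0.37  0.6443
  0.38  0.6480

σ√T = 0.37·√0.5 = 0.2616
ln(S/K) + (r + σ²/2)T = ln(342/338) + (0.055 + 0.37²/2)·0.5 = 0.0118 + 0.0617 = 0.0735
d₁ = 0.0735 / 0.2616 = 0.2809 → 0.28
N(d₁) = N(0.28) = 0.6103
Δ_call = N(d₁) = 0.6103

0.6103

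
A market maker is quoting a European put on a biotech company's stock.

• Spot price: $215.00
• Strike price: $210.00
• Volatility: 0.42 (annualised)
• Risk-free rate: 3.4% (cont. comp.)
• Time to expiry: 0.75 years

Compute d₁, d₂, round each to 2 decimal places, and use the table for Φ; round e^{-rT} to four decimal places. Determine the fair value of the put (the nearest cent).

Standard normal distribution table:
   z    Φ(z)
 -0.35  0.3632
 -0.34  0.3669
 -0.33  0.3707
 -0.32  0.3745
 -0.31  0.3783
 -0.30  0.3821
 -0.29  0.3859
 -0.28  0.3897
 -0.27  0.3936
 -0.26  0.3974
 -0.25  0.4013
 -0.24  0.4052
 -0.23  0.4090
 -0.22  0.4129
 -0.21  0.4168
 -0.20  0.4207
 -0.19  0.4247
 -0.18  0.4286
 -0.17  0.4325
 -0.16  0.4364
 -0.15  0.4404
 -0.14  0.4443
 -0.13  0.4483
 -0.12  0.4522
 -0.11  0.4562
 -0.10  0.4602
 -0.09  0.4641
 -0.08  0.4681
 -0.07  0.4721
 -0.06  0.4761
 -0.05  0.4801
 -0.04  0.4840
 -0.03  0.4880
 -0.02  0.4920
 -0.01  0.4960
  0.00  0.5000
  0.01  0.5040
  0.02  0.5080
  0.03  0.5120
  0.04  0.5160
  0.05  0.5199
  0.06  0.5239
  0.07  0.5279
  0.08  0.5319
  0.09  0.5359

$25.91

σ√T = 0.42 × 0.8660 = 0.3637
d₁ = [ln(215/210) + (0.034 + 0.42²/2)·0.75] / 0.3637 = [0.0235 + 0.0916] / 0.3637 = 0.3167 ≈ 0.32
d₂ = d₁ − σ√T = 0.3167 − 0.3637 = -0.0471 ≈ -0.05
e^(−rT) = e^(−0.034·0.75) = 0.9748
P = 210·0.9748·N(0.05) − 215·N(-0.32) = 210·0.9748·0.5199 − 215·0.3745 = 106.4277 − 80.5175 = 25.9102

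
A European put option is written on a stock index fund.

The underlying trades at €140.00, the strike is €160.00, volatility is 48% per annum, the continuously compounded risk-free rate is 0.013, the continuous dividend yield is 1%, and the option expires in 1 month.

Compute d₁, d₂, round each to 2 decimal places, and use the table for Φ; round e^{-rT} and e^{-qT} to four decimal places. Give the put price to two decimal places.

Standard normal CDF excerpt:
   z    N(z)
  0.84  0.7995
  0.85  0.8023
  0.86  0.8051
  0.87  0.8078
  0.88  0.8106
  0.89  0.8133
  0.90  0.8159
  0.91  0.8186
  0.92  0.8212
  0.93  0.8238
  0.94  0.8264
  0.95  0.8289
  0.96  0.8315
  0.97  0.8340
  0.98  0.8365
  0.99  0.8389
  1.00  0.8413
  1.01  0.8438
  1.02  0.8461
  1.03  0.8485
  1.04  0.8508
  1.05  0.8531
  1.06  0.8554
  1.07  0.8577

€21.84

σ√T = 0.48 × 0.2887 = 0.1386
d₁ = [ln(140/160) + (0.013 − 0.01 + 0.48²/2)·0.08333] / 0.1386 = [-0.1335 + 0.0098] / 0.1386 = -0.8926 → -0.89
d₂ = d₁ − σ√T = -0.8926 − 0.1386 = -1.0312 → -1.03
exp(−qT) = exp(−0.01·0.08333) = 0.9992;  exp(−rT) = exp(−0.013·0.08333) = 0.9989
P = 160·0.9989·N(1.03) − 140·0.9992·N(0.89) = 160·0.9989·0.8485 − 140·0.9992·0.8133 = 135.6107 − 113.7709 = 21.8398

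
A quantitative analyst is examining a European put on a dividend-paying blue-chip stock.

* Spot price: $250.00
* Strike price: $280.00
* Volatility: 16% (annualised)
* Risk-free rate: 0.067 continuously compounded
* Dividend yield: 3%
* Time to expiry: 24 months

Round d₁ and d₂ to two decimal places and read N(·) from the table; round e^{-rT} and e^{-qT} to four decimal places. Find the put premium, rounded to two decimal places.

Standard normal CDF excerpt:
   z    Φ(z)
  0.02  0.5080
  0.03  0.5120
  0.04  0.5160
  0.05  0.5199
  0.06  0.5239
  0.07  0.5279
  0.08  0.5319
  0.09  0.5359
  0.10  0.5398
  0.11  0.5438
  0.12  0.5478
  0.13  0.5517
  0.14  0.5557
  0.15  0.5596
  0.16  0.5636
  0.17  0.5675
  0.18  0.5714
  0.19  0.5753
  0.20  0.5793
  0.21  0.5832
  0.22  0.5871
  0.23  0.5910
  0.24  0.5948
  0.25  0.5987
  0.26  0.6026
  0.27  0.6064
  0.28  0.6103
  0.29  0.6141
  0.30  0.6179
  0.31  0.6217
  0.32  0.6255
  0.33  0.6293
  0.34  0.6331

$27.03

σ√T = 0.16 × 1.4142 = 0.2263
d₁ = [ln(250/280) + (0.067 − 0.03 + 0.16²/2)·2] / 0.2263 = [-0.1133 + 0.0996] / 0.2263 = -0.0607 which rounds to -0.06
d₂ = d₁ − σ√T = -0.0607 − 0.2263 = -0.2869 which rounds to -0.29
exp(−qT) = exp(−0.03·2) = 0.9418;  exp(−rT) = exp(−0.067·2) = 0.8746
N(−d₂) = N(0.29) = 0.6141;  N(−d₁) = N(0.06) = 0.5239
P = 280·0.8746·0.6141 − 250·0.9418·0.5239 = 150.3857 − 123.3523 = 27.0335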